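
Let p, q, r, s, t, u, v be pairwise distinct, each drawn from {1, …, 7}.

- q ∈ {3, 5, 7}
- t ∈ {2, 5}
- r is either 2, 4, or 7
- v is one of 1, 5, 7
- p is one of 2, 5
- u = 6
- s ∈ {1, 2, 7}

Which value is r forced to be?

4

u has just one choice, so u = 6.
The 6 still-open variables draw from only 6 values {1, 2, 3, 4, 5, 7}, so each is used; only q can be 3, hence q = 3.
Among the 5 still-open variables, 4 fits only r (and all 5 values in {1, 2, 4, 5, 7} must be used), so r = 4.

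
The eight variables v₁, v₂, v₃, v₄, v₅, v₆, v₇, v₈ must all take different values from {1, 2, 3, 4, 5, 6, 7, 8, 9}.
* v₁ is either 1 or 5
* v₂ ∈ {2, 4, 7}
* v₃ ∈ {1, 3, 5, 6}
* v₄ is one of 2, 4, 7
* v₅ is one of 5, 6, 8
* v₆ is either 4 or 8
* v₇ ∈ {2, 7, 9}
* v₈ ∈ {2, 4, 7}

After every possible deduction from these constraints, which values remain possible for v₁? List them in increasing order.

1, 5

v₂, v₄, v₈ between them cover only {2, 4, 7} — a naked triple. Remove those values from v₆, v₇.
That leaves v₆ = 8. Strike 8 from v₅.
v₇ has just one choice, so v₇ = 9.
No further eliminations apply; v₁ can still be any of 1, 5.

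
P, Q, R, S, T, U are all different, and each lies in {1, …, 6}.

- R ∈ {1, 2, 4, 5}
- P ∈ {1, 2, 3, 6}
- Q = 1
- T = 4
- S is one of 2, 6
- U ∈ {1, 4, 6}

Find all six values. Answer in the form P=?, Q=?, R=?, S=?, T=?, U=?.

P=3, Q=1, R=5, S=2, T=4, U=6

Q must be 1 (only option left). So P, R, U can't be 1.
T has just one choice, so T = 4. Eliminate 4 elsewhere: R, U.
U has just one choice, so U = 6. So P, S can't be 6.
S has just one choice, so S = 2. Remove 2 from P, R.
P has just one choice, so P = 3.
R must be 5 (only option left).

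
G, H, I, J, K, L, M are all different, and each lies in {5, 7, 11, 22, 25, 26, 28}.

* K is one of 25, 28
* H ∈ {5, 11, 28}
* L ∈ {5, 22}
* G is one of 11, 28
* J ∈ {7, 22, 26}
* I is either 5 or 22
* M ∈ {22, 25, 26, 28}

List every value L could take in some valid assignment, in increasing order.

5, 22

The 7 variables draw from only 7 values {5, 7, 11, 22, 25, 26, 28}, so each is used; only J can be 7, hence J = 7.
The 6 still-open variables draw from only 6 values {5, 11, 22, 25, 26, 28}, so each is used; only M can be 26, hence M = 26.
The 5 still-open variables draw from only 5 values {5, 11, 22, 25, 28}, so each is used; only K can be 25, hence K = 25.
I and L share exactly the 2 values {5, 22}; by pigeonhole those values go to them, so strike 5, 22 from H.
No further eliminations apply; L can still be any of 5, 22.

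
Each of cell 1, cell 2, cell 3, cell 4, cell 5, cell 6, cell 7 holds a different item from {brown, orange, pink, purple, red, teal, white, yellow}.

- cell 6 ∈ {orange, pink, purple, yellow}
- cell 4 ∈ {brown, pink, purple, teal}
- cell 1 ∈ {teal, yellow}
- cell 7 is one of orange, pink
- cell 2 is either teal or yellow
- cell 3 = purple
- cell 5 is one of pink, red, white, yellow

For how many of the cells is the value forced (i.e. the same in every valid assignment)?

2

cell 3's domain is down to {purple}, so cell 3 = purple. Remove purple from cell 4, cell 6.
The 2 variables cell 1 and cell 2 are confined to {teal, yellow}, which locks those values in; drop them from cell 4, cell 5, cell 6.
cell 6 and cell 7 between them cover only {orange, pink} — a naked pair. Remove those values from cell 4, cell 5.
cell 4 must be brown (only option left).
Determined: cell 3=purple, cell 4=brown. The other cells each still have more than one consistent value. That makes 2.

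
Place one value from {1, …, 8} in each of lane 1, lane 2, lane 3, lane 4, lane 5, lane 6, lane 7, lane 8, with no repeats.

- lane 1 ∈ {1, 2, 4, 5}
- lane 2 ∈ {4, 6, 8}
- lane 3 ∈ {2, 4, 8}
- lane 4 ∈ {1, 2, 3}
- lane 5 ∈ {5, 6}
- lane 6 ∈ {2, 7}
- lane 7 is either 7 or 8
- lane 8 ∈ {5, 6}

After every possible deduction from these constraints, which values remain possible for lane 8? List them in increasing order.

5, 6

The 8 variables draw from only 8 values {1, 2, 3, 4, 5, 6, 7, 8}, so each is used; only lane 4 can be 3, hence lane 4 = 3.
The 7 still-open variables together cover exactly {1, 2, 4, 5, 6, 7, 8} — 7 values for 7 variables — and 1 appears only in lane 1's list, so lane 1 = 1.
lane 5 and lane 8 between them cover only {5, 6} — a naked pair. Remove those values from lane 2.
No further eliminations apply; lane 8 can still be any of 5, 6.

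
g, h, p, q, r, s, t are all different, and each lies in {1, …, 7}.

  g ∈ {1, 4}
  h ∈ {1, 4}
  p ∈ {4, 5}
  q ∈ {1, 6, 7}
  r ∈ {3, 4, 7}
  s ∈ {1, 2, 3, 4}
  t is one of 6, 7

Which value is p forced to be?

5

The 7 variables draw from only 7 values {1, 2, 3, 4, 5, 6, 7}, so each is used; only s can be 2, hence s = 2.
Among the 6 still-open variables, 3 fits only r (and all 6 values in {1, 3, 4, 5, 6, 7} must be used), so r = 3.
The 5 still-open variables draw from only 5 values {1, 4, 5, 6, 7}, so each is used; only p can be 5, hence p = 5.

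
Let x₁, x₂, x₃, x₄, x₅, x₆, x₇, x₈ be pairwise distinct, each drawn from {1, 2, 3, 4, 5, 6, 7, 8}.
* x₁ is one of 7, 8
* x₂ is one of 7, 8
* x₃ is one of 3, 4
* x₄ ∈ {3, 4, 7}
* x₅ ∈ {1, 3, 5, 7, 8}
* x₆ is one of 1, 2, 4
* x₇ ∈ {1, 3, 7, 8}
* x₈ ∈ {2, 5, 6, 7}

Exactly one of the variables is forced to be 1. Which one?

The 8 variables together cover exactly {1, 2, 3, 4, 5, 6, 7, 8} — 8 values for 8 variables — and 6 appears only in x₈'s list, so x₈ = 6.
Among the 7 still-open variables, 2 fits only x₆ (and all 7 values in {1, 2, 3, 4, 5, 7, 8} must be used), so x₆ = 2.
The 6 still-open variables draw from only 6 values {1, 3, 4, 5, 7, 8}, so each is used; only x₅ can be 5, hence x₅ = 5.
Among the 5 still-open variables, 1 fits only x₇ (and all 5 values in {1, 3, 4, 7, 8} must be used), so x₇ = 1.

x₇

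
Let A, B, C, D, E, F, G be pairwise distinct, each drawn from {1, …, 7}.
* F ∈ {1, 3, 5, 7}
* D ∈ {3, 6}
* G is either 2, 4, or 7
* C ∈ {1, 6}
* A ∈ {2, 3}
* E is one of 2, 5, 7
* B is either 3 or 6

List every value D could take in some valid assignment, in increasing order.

The 7 variables draw from only 7 values {1, 2, 3, 4, 5, 6, 7}, so each is used; only G can be 4, hence G = 4.
B and D between them cover only {3, 6} — a naked pair. Remove those values from A, C, F.
A has just one choice, so A = 2. Eliminate 2 elsewhere: E.
C must be 1 (only option left). Remove 1 from F.
No further eliminations apply; D can still be any of 3, 6.

3, 6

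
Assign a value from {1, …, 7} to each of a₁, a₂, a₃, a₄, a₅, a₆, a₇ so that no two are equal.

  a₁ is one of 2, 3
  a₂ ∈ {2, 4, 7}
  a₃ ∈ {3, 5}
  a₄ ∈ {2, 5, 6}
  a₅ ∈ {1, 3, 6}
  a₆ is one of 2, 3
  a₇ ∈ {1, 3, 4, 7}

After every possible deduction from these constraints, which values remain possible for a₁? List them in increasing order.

2, 3

a₁ and a₆ share exactly the 2 values {2, 3}; by pigeonhole those values go to them, so strike 2, 3 from a₂, a₃, a₄, a₅, a₇.
That leaves a₃ = 5. Strike 5 from a₄.
a₄ has just one choice, so a₄ = 6. So a₅ can't be 6.
a₅ must be 1 (only option left). Remove 1 from a₇.
No further eliminations apply; a₁ can still be any of 2, 3.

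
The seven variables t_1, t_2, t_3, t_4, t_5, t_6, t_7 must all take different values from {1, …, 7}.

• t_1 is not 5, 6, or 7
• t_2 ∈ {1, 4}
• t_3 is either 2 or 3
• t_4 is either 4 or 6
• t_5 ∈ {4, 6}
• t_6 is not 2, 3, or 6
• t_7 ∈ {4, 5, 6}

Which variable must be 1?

t_2

The 7 variables draw from only 7 values {1, 2, 3, 4, 5, 6, 7}, so each is used; only t_6 can be 7, hence t_6 = 7.
Among the 6 still-open variables, 5 fits only t_7 (and all 6 values in {1, 2, 3, 4, 5, 6} must be used), so t_7 = 5.
The 2 variables t_4 and t_5 are confined to {4, 6}, which locks those values in; drop them from t_1, t_2.
So 1 goes to t_2.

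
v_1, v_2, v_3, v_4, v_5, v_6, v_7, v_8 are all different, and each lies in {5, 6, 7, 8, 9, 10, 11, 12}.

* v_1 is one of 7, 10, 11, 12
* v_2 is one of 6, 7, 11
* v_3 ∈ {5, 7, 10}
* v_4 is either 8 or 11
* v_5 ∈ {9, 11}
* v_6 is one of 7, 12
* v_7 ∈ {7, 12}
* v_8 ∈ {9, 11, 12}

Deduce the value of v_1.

The 8 variables together cover exactly {5, 6, 7, 8, 9, 10, 11, 12} — 8 values for 8 variables — and 5 appears only in v_3's list, so v_3 = 5.
Among the 7 still-open variables, 6 fits only v_2 (and all 7 values in {6, 7, 8, 9, 10, 11, 12} must be used), so v_2 = 6.
The 6 still-open variables draw from only 6 values {7, 8, 9, 10, 11, 12}, so each is used; only v_4 can be 8, hence v_4 = 8.
The 5 still-open variables draw from only 5 values {7, 9, 10, 11, 12}, so each is used; only v_1 can be 10, hence v_1 = 10.

10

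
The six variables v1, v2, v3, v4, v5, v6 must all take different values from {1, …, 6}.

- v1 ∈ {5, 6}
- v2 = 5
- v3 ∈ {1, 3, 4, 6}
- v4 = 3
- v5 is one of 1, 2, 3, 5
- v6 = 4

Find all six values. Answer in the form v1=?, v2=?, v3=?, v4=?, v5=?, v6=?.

v1=6, v2=5, v3=1, v4=3, v5=2, v6=4

v2's domain is down to {5}, so v2 = 5. Remove 5 from v1, v5.
That leaves v4 = 3. Strike 3 from v3, v5.
v6 has just one choice, so v6 = 4. Strike 4 from v3.
v1's domain is down to {6}, so v1 = 6. Remove 6 from v3.
v3 must be 1 (only option left). So v5 can't be 1.
v5's domain is down to {2}, so v5 = 2.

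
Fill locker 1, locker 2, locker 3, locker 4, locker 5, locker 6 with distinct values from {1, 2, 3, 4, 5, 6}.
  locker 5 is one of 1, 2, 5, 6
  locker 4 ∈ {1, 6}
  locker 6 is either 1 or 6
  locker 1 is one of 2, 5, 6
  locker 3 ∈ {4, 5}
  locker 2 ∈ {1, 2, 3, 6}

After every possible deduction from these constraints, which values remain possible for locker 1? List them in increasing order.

Among the 6 variables, 3 fits only locker 2 (and all 6 values in {1, 2, 3, 4, 5, 6} must be used), so locker 2 = 3.
The 5 still-open variables together cover exactly {1, 2, 4, 5, 6} — 5 values for 5 variables — and 4 appears only in locker 3's list, so locker 3 = 4.
locker 4 and locker 6 share exactly the 2 values {1, 6}; by pigeonhole those values go to them, so strike 1, 6 from locker 1, locker 5.
No further eliminations apply; locker 1 can still be any of 2, 5.

2, 5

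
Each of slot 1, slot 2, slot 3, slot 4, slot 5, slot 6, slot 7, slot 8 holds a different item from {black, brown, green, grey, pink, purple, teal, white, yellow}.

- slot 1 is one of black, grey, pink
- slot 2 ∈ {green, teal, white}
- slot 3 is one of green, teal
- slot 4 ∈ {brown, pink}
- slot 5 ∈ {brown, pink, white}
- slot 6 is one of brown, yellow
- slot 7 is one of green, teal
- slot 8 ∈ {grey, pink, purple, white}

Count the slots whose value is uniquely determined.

The 2 variables slot 3 and slot 7 are confined to {green, teal}, which locks those values in; drop them from slot 2.
slot 2's domain is down to {white}, so slot 2 = white. So slot 5, slot 8 can't be white.
The 2 variables slot 4 and slot 5 are confined to {brown, pink}, which locks those values in; drop them from slot 1, slot 6, slot 8.
slot 6's domain is down to {yellow}, so slot 6 = yellow.
Determined: slot 2=white, slot 6=yellow. The other slots each still have more than one consistent value. That makes 2.

2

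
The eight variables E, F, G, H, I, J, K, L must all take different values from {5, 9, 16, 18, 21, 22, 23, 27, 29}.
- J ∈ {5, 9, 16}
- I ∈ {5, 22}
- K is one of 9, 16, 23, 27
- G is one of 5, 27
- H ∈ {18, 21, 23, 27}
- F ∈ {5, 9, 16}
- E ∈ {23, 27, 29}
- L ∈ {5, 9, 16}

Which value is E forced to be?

The 3 variables F, J, L are confined to {5, 9, 16}, which locks those values in; drop them from G, I, K.
G's domain is down to {27}, so G = 27. Remove 27 from E, H, K.
I has just one choice, so I = 22.
K must be 23 (only option left). Remove 23 from E, H.
So E = 29.

29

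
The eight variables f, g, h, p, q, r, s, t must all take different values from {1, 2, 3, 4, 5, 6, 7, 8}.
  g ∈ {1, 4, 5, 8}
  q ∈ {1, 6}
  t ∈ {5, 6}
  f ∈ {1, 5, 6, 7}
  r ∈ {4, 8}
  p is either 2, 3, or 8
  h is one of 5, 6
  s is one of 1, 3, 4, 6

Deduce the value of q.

The 8 variables draw from only 8 values {1, 2, 3, 4, 5, 6, 7, 8}, so each is used; only p can be 2, hence p = 2.
Among the 7 still-open variables, 3 fits only s (and all 7 values in {1, 3, 4, 5, 6, 7, 8} must be used), so s = 3.
The 6 still-open variables together cover exactly {1, 4, 5, 6, 7, 8} — 6 values for 6 variables — and 7 appears only in f's list, so f = 7.
h and t between them cover only {5, 6} — a naked pair. Remove those values from g, q.
So q = 1.

1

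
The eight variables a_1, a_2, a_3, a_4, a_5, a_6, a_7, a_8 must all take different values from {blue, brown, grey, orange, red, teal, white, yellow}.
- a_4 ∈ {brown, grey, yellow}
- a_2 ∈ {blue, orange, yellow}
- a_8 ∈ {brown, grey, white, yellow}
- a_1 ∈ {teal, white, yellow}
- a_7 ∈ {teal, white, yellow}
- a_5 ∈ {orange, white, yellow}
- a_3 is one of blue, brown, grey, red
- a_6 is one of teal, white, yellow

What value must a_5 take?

orange

The 8 variables draw from only 8 values {blue, brown, grey, orange, red, teal, white, yellow}, so each is used; only a_3 can be red, hence a_3 = red.
The 7 still-open variables together cover exactly {blue, brown, grey, orange, teal, white, yellow} — 7 values for 7 variables — and blue appears only in a_2's list, so a_2 = blue.
The 6 still-open variables draw from only 6 values {brown, grey, orange, teal, white, yellow}, so each is used; only a_5 can be orange, hence a_5 = orange.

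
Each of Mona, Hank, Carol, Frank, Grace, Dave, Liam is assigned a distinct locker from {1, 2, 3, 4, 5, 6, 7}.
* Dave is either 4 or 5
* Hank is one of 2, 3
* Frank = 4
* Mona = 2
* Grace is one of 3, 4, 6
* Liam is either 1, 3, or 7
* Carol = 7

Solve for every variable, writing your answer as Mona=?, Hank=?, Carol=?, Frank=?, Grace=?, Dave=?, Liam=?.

Mona has just one choice, so Mona = 2. So Hank can't be 2.
Hank must be 3 (only option left). So Grace, Liam can't be 3.
That leaves Carol = 7. So Liam can't be 7.
Frank must be 4 (only option left). Strike 4 from Grace, Dave.
Grace has just one choice, so Grace = 6.
Dave has just one choice, so Dave = 5.
Liam's domain is down to {1}, so Liam = 1.

Mona=2, Hank=3, Carol=7, Frank=4, Grace=6, Dave=5, Liam=1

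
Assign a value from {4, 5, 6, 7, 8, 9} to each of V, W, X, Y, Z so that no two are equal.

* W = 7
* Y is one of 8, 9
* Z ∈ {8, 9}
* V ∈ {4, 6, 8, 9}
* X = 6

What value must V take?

W's domain is down to {7}, so W = 7.
X's domain is down to {6}, so X = 6. Strike 6 from V.
Among the 3 still-open variables, 4 fits only V (and all 3 values in {4, 8, 9} must be used), so V = 4.

4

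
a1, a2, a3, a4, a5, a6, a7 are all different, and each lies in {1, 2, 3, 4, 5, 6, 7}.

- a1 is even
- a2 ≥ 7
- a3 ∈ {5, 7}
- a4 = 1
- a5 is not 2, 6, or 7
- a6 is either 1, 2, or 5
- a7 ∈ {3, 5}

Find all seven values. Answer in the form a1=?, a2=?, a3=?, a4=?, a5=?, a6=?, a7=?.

a1=6, a2=7, a3=5, a4=1, a5=4, a6=2, a7=3

a2 must be 7 (only option left). Remove 7 from a3.
a3 has just one choice, so a3 = 5. Strike 5 from a5, a6, a7.
a4's domain is down to {1}, so a4 = 1. So a5, a6 can't be 1.
a6's domain is down to {2}, so a6 = 2. Strike 2 from a1.
a7's domain is down to {3}, so a7 = 3. Strike 3 from a5.
That leaves a5 = 4. Eliminate 4 elsewhere: a1.
a1's domain is down to {6}, so a1 = 6.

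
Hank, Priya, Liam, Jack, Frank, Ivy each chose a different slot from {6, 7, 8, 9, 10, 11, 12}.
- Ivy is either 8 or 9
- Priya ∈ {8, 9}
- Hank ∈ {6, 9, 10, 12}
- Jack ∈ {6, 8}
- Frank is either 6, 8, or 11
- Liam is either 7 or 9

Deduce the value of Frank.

The 2 variables Priya and Ivy are confined to {8, 9}, which locks those values in; drop them from Hank, Liam, Jack, Frank.
Liam has just one choice, so Liam = 7.
Jack's domain is down to {6}, so Jack = 6. Strike 6 from Hank, Frank.
So Frank = 11.

11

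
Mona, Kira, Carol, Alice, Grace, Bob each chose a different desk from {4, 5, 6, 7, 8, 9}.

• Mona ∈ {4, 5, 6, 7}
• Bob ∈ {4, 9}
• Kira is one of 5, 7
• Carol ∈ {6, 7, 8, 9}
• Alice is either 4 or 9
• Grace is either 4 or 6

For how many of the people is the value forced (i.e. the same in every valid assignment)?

The 6 variables draw from only 6 values {4, 5, 6, 7, 8, 9}, so each is used; only Carol can be 8, hence Carol = 8.
The 2 variables Alice and Bob are confined to {4, 9}, which locks those values in; drop them from Mona, Grace.
Grace must be 6 (only option left). Strike 6 from Mona.
Determined: Carol=8, Grace=6. The other people each still have more than one consistent value. That makes 2.

2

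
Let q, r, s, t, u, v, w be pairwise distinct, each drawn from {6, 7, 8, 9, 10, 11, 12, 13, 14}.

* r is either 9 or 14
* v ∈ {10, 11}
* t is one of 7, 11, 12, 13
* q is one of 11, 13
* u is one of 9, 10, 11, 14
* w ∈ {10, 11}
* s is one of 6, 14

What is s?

6

v and w between them cover only {10, 11} — a naked pair. Remove those values from q, t, u.
That leaves q = 13. Remove 13 from t.
The 2 variables r and u are confined to {9, 14}, which locks those values in; drop them from s.
So s = 6.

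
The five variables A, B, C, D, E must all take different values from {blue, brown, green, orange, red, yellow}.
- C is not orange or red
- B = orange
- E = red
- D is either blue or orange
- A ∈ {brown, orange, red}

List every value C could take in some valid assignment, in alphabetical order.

B has just one choice, so B = orange. So A, D can't be orange.
D must be blue (only option left). Strike blue from C.
E has just one choice, so E = red. Eliminate red elsewhere: A.
A's domain is down to {brown}, so A = brown. Eliminate brown elsewhere: C.
No further eliminations apply; C can still be any of green, yellow.

green, yellow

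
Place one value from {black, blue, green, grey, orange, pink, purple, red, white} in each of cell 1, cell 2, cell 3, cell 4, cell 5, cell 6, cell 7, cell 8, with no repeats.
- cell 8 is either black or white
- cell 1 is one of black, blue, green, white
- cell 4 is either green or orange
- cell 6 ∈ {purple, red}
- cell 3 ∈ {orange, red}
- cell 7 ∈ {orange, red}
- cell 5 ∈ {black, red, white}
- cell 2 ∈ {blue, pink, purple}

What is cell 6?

The 8 variables draw from only 8 values {black, blue, green, orange, pink, purple, red, white}, so each is used; only cell 2 can be pink, hence cell 2 = pink.
The 7 still-open variables together cover exactly {black, blue, green, orange, purple, red, white} — 7 values for 7 variables — and blue appears only in cell 1's list, so cell 1 = blue.
The 6 still-open variables together cover exactly {black, green, orange, purple, red, white} — 6 values for 6 variables — and green appears only in cell 4's list, so cell 4 = green.
Among the 5 still-open variables, purple fits only cell 6 (and all 5 values in {black, orange, purple, red, white} must be used), so cell 6 = purple.

purple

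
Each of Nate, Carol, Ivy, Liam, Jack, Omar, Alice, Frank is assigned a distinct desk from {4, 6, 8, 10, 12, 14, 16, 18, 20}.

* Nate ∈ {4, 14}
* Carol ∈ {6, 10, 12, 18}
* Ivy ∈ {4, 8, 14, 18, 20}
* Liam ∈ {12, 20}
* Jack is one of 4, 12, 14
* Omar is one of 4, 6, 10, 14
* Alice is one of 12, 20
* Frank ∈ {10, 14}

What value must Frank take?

The 8 variables together cover exactly {4, 6, 8, 10, 12, 14, 18, 20} — 8 values for 8 variables — and 8 appears only in Ivy's list, so Ivy = 8.
Among the 7 still-open variables, 18 fits only Carol (and all 7 values in {4, 6, 10, 12, 14, 18, 20} must be used), so Carol = 18.
The 6 still-open variables draw from only 6 values {4, 6, 10, 12, 14, 20}, so each is used; only Omar can be 6, hence Omar = 6.
The 5 still-open variables together cover exactly {4, 10, 12, 14, 20} — 5 values for 5 variables — and 10 appears only in Frank's list, so Frank = 10.

10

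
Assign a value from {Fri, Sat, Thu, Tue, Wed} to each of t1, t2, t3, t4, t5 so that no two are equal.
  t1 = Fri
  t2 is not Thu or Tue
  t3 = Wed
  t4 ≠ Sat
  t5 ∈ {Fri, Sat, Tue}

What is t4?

Thu

t1 must be Fri (only option left). Remove Fri from t2, t4, t5.
t3 must be Wed (only option left). Strike Wed from t2, t4.
t2's domain is down to {Sat}, so t2 = Sat. Remove Sat from t5.
That leaves t5 = Tue. Strike Tue from t4.
So t4 = Thu.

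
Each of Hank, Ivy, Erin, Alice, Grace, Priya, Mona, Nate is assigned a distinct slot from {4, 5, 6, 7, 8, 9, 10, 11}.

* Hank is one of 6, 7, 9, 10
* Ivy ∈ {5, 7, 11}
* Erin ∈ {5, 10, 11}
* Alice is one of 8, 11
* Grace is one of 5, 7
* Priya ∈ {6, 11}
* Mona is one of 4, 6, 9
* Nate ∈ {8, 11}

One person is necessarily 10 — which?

The 8 variables together cover exactly {4, 5, 6, 7, 8, 9, 10, 11} — 8 values for 8 variables — and 4 appears only in Mona's list, so Mona = 4.
The 7 still-open variables draw from only 7 values {5, 6, 7, 8, 9, 10, 11}, so each is used; only Hank can be 9, hence Hank = 9.
Among the 6 still-open variables, 6 fits only Priya (and all 6 values in {5, 6, 7, 8, 10, 11} must be used), so Priya = 6.
The 5 still-open variables draw from only 5 values {5, 7, 8, 10, 11}, so each is used; only Erin can be 10, hence Erin = 10.

Erin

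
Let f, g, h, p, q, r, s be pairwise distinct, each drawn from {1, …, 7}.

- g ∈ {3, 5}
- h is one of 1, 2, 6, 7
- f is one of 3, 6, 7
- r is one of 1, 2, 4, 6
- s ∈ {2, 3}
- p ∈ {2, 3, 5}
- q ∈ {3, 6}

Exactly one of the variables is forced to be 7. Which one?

Among the 7 variables, 4 fits only r (and all 7 values in {1, 2, 3, 4, 5, 6, 7} must be used), so r = 4.
The 6 still-open variables draw from only 6 values {1, 2, 3, 5, 6, 7}, so each is used; only h can be 1, hence h = 1.
Among the 5 still-open variables, 7 fits only f (and all 5 values in {2, 3, 5, 6, 7} must be used), so f = 7.

f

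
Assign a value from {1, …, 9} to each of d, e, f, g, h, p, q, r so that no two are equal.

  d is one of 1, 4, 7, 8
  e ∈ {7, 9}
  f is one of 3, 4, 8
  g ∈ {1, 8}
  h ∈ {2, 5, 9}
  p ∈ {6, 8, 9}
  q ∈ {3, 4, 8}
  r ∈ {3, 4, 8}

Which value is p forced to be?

6

f, q, r between them cover only {3, 4, 8} — a naked triple. Remove those values from d, g, p.
g must be 1 (only option left). Strike 1 from d.
d has just one choice, so d = 7. Strike 7 from e.
e must be 9 (only option left). So h, p can't be 9.
So p = 6.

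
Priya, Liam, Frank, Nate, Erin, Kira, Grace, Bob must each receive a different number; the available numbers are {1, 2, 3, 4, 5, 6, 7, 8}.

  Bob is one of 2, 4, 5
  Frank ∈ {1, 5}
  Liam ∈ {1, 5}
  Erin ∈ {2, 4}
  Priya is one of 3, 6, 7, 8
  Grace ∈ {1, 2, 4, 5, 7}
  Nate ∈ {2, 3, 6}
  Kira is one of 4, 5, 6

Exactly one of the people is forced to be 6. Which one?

The 8 variables draw from only 8 values {1, 2, 3, 4, 5, 6, 7, 8}, so each is used; only Priya can be 8, hence Priya = 8.
The 7 still-open variables together cover exactly {1, 2, 3, 4, 5, 6, 7} — 7 values for 7 variables — and 3 appears only in Nate's list, so Nate = 3.
Among the 6 still-open variables, 6 fits only Kira (and all 6 values in {1, 2, 4, 5, 6, 7} must be used), so Kira = 6.

Kira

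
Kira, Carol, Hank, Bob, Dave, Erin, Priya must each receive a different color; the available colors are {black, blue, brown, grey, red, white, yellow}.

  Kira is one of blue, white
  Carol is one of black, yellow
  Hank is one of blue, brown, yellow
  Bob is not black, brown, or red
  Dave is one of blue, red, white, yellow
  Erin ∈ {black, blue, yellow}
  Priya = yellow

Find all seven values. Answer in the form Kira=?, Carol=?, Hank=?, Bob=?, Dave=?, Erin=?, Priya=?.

Priya has just one choice, so Priya = yellow. Eliminate yellow elsewhere: Carol, Hank, Bob, Dave, Erin.
Carol must be black (only option left). Remove black from Erin.
Erin's domain is down to {blue}, so Erin = blue. Eliminate blue elsewhere: Kira, Hank, Bob, Dave.
That leaves Kira = white. So Bob, Dave can't be white.
Hank must be brown (only option left).
Bob must be grey (only option left).
Dave has just one choice, so Dave = red.

Kira=white, Carol=black, Hank=brown, Bob=grey, Dave=red, Erin=blue, Priya=yellow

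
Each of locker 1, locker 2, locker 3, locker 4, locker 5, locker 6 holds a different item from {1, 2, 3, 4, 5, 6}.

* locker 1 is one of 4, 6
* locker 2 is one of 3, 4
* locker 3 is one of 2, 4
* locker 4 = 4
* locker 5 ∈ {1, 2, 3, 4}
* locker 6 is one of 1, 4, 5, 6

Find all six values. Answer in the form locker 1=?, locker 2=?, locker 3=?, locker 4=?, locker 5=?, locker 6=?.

locker 4 has just one choice, so locker 4 = 4. Strike 4 from locker 1, locker 2, locker 3, locker 5, locker 6.
locker 1 must be 6 (only option left). Eliminate 6 elsewhere: locker 6.
That leaves locker 2 = 3. Eliminate 3 elsewhere: locker 5.
locker 3 must be 2 (only option left). Eliminate 2 elsewhere: locker 5.
locker 5 must be 1 (only option left). Strike 1 from locker 6.
locker 6 must be 5 (only option left).

locker 1=6, locker 2=3, locker 3=2, locker 4=4, locker 5=1, locker 6=5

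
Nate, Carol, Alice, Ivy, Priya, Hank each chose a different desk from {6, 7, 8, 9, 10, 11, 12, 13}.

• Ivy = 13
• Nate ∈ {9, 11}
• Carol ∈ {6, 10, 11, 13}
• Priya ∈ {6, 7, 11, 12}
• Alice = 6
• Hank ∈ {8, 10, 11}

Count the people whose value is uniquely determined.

Alice must be 6 (only option left). So Carol, Priya can't be 6.
Ivy's domain is down to {13}, so Ivy = 13. Remove 13 from Carol.
Determined: Alice=6, Ivy=13. The other people each still have more than one consistent value. That makes 2.

2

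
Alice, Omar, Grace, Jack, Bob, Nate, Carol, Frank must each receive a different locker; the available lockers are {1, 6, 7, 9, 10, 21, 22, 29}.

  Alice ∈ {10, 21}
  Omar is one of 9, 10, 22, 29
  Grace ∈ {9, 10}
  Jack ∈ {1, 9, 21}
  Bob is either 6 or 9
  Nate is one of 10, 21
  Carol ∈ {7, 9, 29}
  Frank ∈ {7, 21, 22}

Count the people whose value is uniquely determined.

3

The 8 variables together cover exactly {1, 6, 7, 9, 10, 21, 22, 29} — 8 values for 8 variables — and 1 appears only in Jack's list, so Jack = 1.
The 7 still-open variables together cover exactly {6, 7, 9, 10, 21, 22, 29} — 7 values for 7 variables — and 6 appears only in Bob's list, so Bob = 6.
The 2 variables Alice and Nate are confined to {10, 21}, which locks those values in; drop them from Omar, Grace, Frank.
That leaves Grace = 9. Remove 9 from Omar, Carol.
Determined: Grace=9, Jack=1, Bob=6. The other people each still have more than one consistent value. That makes 3.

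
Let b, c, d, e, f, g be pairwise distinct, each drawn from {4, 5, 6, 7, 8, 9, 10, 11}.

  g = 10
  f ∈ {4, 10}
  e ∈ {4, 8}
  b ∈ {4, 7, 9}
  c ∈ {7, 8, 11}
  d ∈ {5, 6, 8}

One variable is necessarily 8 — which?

e

g must be 10 (only option left). Strike 10 from f.
f's domain is down to {4}, so f = 4. Eliminate 4 elsewhere: b, e.
So 8 goes to e.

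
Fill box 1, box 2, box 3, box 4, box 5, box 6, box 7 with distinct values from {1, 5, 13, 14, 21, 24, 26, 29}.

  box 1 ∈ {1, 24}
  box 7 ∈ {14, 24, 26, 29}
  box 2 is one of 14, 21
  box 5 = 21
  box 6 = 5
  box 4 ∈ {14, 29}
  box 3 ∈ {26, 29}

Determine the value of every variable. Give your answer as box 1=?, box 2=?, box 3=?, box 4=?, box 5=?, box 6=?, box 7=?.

box 1=1, box 2=14, box 3=26, box 4=29, box 5=21, box 6=5, box 7=24

box 5 has just one choice, so box 5 = 21. Strike 21 from box 2.
That leaves box 6 = 5.
That leaves box 2 = 14. Strike 14 from box 4, box 7.
box 4 must be 29 (only option left). Remove 29 from box 3, box 7.
box 3's domain is down to {26}, so box 3 = 26. Remove 26 from box 7.
box 7 must be 24 (only option left). Remove 24 from box 1.
box 1 must be 1 (only option left).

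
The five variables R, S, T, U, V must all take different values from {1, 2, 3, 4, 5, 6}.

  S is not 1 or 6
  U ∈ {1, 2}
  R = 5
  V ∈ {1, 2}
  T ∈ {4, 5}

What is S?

3

R's domain is down to {5}, so R = 5. Strike 5 from S, T.
T has just one choice, so T = 4. Remove 4 from S.
The 3 still-open variables draw from only 3 values {1, 2, 3}, so each is used; only S can be 3, hence S = 3.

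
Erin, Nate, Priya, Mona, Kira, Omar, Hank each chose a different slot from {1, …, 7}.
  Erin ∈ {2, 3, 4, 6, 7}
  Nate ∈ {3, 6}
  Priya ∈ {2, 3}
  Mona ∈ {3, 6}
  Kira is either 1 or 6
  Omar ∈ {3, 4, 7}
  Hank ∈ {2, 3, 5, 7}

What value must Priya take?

Among the 7 variables, 1 fits only Kira (and all 7 values in {1, 2, 3, 4, 5, 6, 7} must be used), so Kira = 1.
The 6 still-open variables together cover exactly {2, 3, 4, 5, 6, 7} — 6 values for 6 variables — and 5 appears only in Hank's list, so Hank = 5.
Nate and Mona share exactly the 2 values {3, 6}; by pigeonhole those values go to them, so strike 3, 6 from Erin, Priya, Omar.
So Priya = 2.

2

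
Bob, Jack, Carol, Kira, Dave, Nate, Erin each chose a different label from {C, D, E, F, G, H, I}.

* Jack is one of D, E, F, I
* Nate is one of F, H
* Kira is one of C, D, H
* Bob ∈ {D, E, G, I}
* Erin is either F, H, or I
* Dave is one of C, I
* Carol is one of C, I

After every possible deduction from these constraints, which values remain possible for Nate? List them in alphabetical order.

F, H

The 7 variables draw from only 7 values {C, D, E, F, G, H, I}, so each is used; only Bob can be G, hence Bob = G.
Among the 6 still-open variables, E fits only Jack (and all 6 values in {C, D, E, F, H, I} must be used), so Jack = E.
The 5 still-open variables draw from only 5 values {C, D, F, H, I}, so each is used; only Kira can be D, hence Kira = D.
Carol and Dave share exactly the 2 values {C, I}; by pigeonhole those values go to them, so strike C, I from Erin.
No further eliminations apply; Nate can still be any of F, H.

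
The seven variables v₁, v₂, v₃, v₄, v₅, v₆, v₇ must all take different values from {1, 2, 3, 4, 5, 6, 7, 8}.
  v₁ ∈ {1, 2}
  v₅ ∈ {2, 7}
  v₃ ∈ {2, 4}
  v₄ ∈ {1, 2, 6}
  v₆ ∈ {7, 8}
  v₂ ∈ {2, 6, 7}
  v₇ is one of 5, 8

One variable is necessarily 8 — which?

v₆

The 7 variables together cover exactly {1, 2, 4, 5, 6, 7, 8} — 7 values for 7 variables — and 4 appears only in v₃'s list, so v₃ = 4.
Among the 6 still-open variables, 5 fits only v₇ (and all 6 values in {1, 2, 5, 6, 7, 8} must be used), so v₇ = 5.
The 5 still-open variables draw from only 5 values {1, 2, 6, 7, 8}, so each is used; only v₆ can be 8, hence v₆ = 8.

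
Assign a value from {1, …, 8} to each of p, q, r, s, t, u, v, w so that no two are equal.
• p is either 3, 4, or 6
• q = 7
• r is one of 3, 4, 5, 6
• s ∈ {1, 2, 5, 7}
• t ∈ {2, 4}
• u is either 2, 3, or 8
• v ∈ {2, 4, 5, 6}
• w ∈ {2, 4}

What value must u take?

8

q has just one choice, so q = 7. Eliminate 7 elsewhere: s.
The 7 still-open variables together cover exactly {1, 2, 3, 4, 5, 6, 8} — 7 values for 7 variables — and 1 appears only in s's list, so s = 1.
The 6 still-open variables together cover exactly {2, 3, 4, 5, 6, 8} — 6 values for 6 variables — and 8 appears only in u's list, so u = 8.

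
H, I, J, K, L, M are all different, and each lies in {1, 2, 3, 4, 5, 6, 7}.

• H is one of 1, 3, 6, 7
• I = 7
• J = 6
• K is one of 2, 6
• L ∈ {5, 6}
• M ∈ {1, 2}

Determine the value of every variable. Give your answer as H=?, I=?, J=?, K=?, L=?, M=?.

H=3, I=7, J=6, K=2, L=5, M=1

I's domain is down to {7}, so I = 7. Eliminate 7 elsewhere: H.
J's domain is down to {6}, so J = 6. Remove 6 from H, K, L.
K must be 2 (only option left). Strike 2 from M.
L must be 5 (only option left).
M has just one choice, so M = 1. Strike 1 from H.
H's domain is down to {3}, so H = 3.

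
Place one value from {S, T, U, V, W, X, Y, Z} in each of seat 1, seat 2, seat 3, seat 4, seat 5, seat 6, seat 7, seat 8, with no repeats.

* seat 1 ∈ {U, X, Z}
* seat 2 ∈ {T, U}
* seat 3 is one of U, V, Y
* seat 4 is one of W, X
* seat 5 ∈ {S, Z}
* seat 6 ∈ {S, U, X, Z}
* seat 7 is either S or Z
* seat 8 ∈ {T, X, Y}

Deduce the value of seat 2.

T

Among the 8 variables, V fits only seat 3 (and all 8 values in {S, T, U, V, W, X, Y, Z} must be used), so seat 3 = V.
The 7 still-open variables draw from only 7 values {S, T, U, W, X, Y, Z}, so each is used; only seat 4 can be W, hence seat 4 = W.
The 6 still-open variables draw from only 6 values {S, T, U, X, Y, Z}, so each is used; only seat 8 can be Y, hence seat 8 = Y.
Among the 5 still-open variables, T fits only seat 2 (and all 5 values in {S, T, U, X, Z} must be used), so seat 2 = T.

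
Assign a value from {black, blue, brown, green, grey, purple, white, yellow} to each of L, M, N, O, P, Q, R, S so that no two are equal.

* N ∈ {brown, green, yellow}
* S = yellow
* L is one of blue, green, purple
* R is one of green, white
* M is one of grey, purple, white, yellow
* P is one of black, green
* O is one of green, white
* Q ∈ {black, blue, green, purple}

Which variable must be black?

P

S has just one choice, so S = yellow. Remove yellow from M, N.
Among the 7 still-open variables, brown fits only N (and all 7 values in {black, blue, brown, green, grey, purple, white} must be used), so N = brown.
The 6 still-open variables draw from only 6 values {black, blue, green, grey, purple, white}, so each is used; only M can be grey, hence M = grey.
O and R share exactly the 2 values {green, white}; by pigeonhole those values go to them, so strike green, white from L, P, Q.
So black goes to P.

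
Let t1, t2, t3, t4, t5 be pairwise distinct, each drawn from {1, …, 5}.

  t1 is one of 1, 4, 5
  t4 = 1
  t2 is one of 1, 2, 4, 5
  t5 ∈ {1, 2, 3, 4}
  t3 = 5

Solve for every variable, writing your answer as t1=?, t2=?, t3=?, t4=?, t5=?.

t3 must be 5 (only option left). So t1, t2 can't be 5.
t4's domain is down to {1}, so t4 = 1. Strike 1 from t1, t2, t5.
t1 has just one choice, so t1 = 4. Eliminate 4 elsewhere: t2, t5.
That leaves t2 = 2. Strike 2 from t5.
That leaves t5 = 3.

t1=4, t2=2, t3=5, t4=1, t5=3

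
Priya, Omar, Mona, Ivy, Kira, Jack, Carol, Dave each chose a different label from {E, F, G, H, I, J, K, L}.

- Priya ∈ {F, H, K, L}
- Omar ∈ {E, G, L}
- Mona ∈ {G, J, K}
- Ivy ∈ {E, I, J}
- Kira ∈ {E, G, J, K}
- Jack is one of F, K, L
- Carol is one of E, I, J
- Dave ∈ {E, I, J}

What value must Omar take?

The 8 variables draw from only 8 values {E, F, G, H, I, J, K, L}, so each is used; only Priya can be H, hence Priya = H.
Among the 7 still-open variables, F fits only Jack (and all 7 values in {E, F, G, I, J, K, L} must be used), so Jack = F.
The 6 still-open variables draw from only 6 values {E, G, I, J, K, L}, so each is used; only Omar can be L, hence Omar = L.

L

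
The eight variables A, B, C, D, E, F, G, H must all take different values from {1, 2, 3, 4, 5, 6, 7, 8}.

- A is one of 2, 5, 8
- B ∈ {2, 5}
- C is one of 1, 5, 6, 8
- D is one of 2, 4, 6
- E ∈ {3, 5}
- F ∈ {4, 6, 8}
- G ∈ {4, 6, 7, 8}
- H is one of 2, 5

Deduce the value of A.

8

The 8 variables draw from only 8 values {1, 2, 3, 4, 5, 6, 7, 8}, so each is used; only C can be 1, hence C = 1.
The 7 still-open variables draw from only 7 values {2, 3, 4, 5, 6, 7, 8}, so each is used; only E can be 3, hence E = 3.
Among the 6 still-open variables, 7 fits only G (and all 6 values in {2, 4, 5, 6, 7, 8} must be used), so G = 7.
B and H share exactly the 2 values {2, 5}; by pigeonhole those values go to them, so strike 2, 5 from A, D.
So A = 8.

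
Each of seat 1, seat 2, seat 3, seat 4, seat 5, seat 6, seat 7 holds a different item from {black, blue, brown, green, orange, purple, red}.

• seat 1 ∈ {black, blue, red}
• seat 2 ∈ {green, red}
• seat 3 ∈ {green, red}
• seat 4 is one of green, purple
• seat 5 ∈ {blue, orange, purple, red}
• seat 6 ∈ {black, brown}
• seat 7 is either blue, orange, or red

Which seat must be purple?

seat 4

The 7 variables draw from only 7 values {black, blue, brown, green, orange, purple, red}, so each is used; only seat 6 can be brown, hence seat 6 = brown.
The 6 still-open variables together cover exactly {black, blue, green, orange, purple, red} — 6 values for 6 variables — and black appears only in seat 1's list, so seat 1 = black.
seat 2 and seat 3 between them cover only {green, red} — a naked pair. Remove those values from seat 4, seat 5, seat 7.
So purple goes to seat 4.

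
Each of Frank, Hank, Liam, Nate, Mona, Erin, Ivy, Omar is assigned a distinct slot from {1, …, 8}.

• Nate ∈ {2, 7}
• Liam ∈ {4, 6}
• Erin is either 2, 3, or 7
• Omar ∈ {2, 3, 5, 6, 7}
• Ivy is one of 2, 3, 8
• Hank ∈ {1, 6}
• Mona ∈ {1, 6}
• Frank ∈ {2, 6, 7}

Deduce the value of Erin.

The 8 variables draw from only 8 values {1, 2, 3, 4, 5, 6, 7, 8}, so each is used; only Liam can be 4, hence Liam = 4.
The 7 still-open variables draw from only 7 values {1, 2, 3, 5, 6, 7, 8}, so each is used; only Omar can be 5, hence Omar = 5.
The 6 still-open variables together cover exactly {1, 2, 3, 6, 7, 8} — 6 values for 6 variables — and 8 appears only in Ivy's list, so Ivy = 8.
The 5 still-open variables draw from only 5 values {1, 2, 3, 6, 7}, so each is used; only Erin can be 3, hence Erin = 3.

3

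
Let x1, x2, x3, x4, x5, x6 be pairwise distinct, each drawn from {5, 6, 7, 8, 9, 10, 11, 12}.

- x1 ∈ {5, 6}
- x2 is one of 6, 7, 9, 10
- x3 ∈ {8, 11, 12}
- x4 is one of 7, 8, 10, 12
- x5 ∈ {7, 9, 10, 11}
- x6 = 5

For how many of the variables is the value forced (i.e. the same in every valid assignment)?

x6 has just one choice, so x6 = 5. Eliminate 5 elsewhere: x1.
x1's domain is down to {6}, so x1 = 6. Eliminate 6 elsewhere: x2.
Determined: x1=6, x6=5. The other variables each still have more than one consistent value. That makes 2.

2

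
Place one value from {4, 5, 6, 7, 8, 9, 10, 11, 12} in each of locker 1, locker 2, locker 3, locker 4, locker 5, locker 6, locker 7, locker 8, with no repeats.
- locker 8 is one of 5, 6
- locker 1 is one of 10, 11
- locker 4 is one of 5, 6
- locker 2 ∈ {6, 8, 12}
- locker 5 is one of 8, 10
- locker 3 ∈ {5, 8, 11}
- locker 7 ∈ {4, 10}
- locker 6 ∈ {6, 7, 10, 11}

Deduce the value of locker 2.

12

The 8 variables together cover exactly {4, 5, 6, 7, 8, 10, 11, 12} — 8 values for 8 variables — and 4 appears only in locker 7's list, so locker 7 = 4.
Among the 7 still-open variables, 7 fits only locker 6 (and all 7 values in {5, 6, 7, 8, 10, 11, 12} must be used), so locker 6 = 7.
The 6 still-open variables together cover exactly {5, 6, 8, 10, 11, 12} — 6 values for 6 variables — and 12 appears only in locker 2's list, so locker 2 = 12.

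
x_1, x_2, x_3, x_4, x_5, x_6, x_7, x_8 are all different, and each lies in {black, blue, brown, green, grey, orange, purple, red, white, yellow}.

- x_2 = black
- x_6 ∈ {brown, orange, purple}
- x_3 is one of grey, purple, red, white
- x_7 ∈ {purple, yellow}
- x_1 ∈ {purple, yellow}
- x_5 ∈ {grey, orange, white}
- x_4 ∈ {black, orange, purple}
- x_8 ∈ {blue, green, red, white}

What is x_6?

x_2's domain is down to {black}, so x_2 = black. Remove black from x_4.
x_1 and x_7 share exactly the 2 values {purple, yellow}; by pigeonhole those values go to them, so strike purple, yellow from x_3, x_4, x_6.
That leaves x_4 = orange. Eliminate orange elsewhere: x_5, x_6.
So x_6 = brown.

brown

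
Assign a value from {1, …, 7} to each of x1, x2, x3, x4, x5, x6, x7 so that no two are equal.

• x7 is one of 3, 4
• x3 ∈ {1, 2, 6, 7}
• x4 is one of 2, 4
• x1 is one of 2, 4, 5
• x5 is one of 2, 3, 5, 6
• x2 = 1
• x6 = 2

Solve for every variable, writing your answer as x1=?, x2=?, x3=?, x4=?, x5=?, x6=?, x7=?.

x2 has just one choice, so x2 = 1. Remove 1 from x3.
x6 must be 2 (only option left). Strike 2 from x1, x3, x4, x5.
x4's domain is down to {4}, so x4 = 4. Remove 4 from x1, x7.
x7 must be 3 (only option left). Strike 3 from x5.
x1's domain is down to {5}, so x1 = 5. Eliminate 5 elsewhere: x5.
x5 must be 6 (only option left). Strike 6 from x3.
x3 has just one choice, so x3 = 7.

x1=5, x2=1, x3=7, x4=4, x5=6, x6=2, x7=3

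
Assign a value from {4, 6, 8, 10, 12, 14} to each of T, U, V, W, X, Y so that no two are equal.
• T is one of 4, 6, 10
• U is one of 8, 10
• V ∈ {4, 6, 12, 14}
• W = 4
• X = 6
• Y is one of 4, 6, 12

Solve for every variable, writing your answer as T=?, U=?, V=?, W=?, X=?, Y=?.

T=10, U=8, V=14, W=4, X=6, Y=12

W must be 4 (only option left). So T, V, Y can't be 4.
That leaves X = 6. So T, V, Y can't be 6.
Y's domain is down to {12}, so Y = 12. Strike 12 from V.
T must be 10 (only option left). Strike 10 from U.
U's domain is down to {8}, so U = 8.
V has just one choice, so V = 14.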